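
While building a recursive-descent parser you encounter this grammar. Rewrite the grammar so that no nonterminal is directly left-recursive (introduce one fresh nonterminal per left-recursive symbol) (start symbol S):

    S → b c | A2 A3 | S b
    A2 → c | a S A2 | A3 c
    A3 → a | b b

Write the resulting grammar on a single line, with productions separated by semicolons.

Left recursion appears on S.
For S: α = {b}, β = {b c, A2 A3}. Rewrite as S → β S' and S' → α S' | ε.

S → b c S' | A2 A3 S'; A2 → c | a S A2 | A3 c; A3 → a | b b; S' → b S' | eps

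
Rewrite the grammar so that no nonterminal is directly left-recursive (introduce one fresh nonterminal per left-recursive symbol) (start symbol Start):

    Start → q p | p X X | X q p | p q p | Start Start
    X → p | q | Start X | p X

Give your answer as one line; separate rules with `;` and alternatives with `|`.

Start → q p Start1 | p X X Start1 | X q p Start1 | p q p Start1; X → p | q | Start X | p X; Start1 → Start Start1 | epsilon

Directly left-recursive nonterminal: Start.
For Start: α = {Start}, β = {q p, p X X, X q p, p q p}. Rewrite as Start → β Start1 and Start1 → α Start1 | ε.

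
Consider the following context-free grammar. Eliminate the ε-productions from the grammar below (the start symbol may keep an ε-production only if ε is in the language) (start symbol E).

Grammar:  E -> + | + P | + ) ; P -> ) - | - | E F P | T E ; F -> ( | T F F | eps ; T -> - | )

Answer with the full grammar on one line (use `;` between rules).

The nullable symbols are {F}.
ε ∉ L(G), so no ε-production is kept.
Add the nullable-subset variants: P → E F P gives E F P | E P. F → T F F gives T F F | T F | T.

E -> + | + P | + ); P -> ) - | - | E F P | E P | T E; F -> ( | T F F | T F | T; T -> - | )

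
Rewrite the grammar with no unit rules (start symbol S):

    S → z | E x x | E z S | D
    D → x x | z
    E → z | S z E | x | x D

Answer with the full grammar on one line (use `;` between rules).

Unit pairs: S ⇒* {D}.
For each unit pair (A, B), copy every non-unit production of B to A, then drop all unit productions.

S → x x | z | E x x | E z S; D → x x | z; E → z | S z E | x | x D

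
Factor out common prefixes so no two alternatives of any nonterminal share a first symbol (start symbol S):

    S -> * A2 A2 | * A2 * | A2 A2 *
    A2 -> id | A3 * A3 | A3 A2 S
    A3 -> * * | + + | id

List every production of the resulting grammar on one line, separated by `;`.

S has alternatives sharing prefix '* A2': factor to S → * A2 S' with S' → A2 | *.
A2 has alternatives sharing prefix 'A3': factor to A2 → A3 A2' with A2' → * A3 | A2 S.

S -> A2 A2 * | * A2 S'; A2 -> id | A3 A2'; A3 -> * * | + + | id; S' -> A2 | *; A2' -> * A3 | A2 S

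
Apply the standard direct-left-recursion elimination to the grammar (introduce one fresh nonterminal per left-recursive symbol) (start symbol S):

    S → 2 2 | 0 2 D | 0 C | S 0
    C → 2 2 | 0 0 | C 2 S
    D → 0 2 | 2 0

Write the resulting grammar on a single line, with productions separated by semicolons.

Directly left-recursive nonterminals: S, C.
For S: α = {0}, β = {2 2, 0 2 D, 0 C}. Rewrite as S → β S' and S' → α S' | ε.
For C: α = {2 S}, β = {2 2, 0 0}. Rewrite as C → β C' and C' → α C' | ε.

S → 2 2 S' | 0 2 D S' | 0 C S'; C → 2 2 C' | 0 0 C'; D → 0 2 | 2 0; S' → 0 S' | ε; C' → 2 S C' | ε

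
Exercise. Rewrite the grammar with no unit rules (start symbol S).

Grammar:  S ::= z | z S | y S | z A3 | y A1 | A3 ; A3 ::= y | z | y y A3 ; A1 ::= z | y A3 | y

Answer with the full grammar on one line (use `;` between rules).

S ::= z | z S | y S | z A3 | y A1 | y | y y A3; A3 ::= y | z | y y A3; A1 ::= z | y A3 | y

Unit pairs: S ⇒* {A3}.
For each unit pair (A, B), copy every non-unit production of B to A, then drop all unit productions.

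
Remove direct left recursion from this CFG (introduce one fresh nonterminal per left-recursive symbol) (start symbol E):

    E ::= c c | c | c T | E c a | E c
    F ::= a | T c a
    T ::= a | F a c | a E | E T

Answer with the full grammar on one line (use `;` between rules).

E ::= c c E' | c E' | c T E'; F ::= a | T c a; T ::= a | F a c | a E | E T; E' ::= c a E' | c E' | ε

Left recursion appears on E.
For E: α = {c a, c}, β = {c c, c, c T}. Rewrite as E → β E' and E' → α E' | ε.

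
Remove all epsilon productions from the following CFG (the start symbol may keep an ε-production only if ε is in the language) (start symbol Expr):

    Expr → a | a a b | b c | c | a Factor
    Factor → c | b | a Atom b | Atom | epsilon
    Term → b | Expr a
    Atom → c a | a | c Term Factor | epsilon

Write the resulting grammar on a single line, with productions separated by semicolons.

Nullable nonterminals: {Atom, Factor}.
ε ∉ L(G), so no ε-production is kept.
For each production, add variants omitting each subset of nullable occurrences: Factor → a Atom b gives a Atom b | a b. Atom → c Term Factor gives c Term Factor | c Term.

Expr → a | a a b | b c | c | a Factor; Factor → c | b | a Atom b | a b | Atom; Term → b | Expr a; Atom → c a | a | c Term Factor | c Term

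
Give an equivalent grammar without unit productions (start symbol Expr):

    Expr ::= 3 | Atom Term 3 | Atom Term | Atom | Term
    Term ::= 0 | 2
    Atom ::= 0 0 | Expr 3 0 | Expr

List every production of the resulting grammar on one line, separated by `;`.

Expr ::= 0 | 2 | 0 0 | Expr 3 0 | 3 | Atom Term 3 | Atom Term; Term ::= 0 | 2; Atom ::= 0 | 2 | 0 0 | Expr 3 0 | 3 | Atom Term 3 | Atom Term

Unit pairs: Atom ⇒* {Expr, Term}; Expr ⇒* {Atom, Term}.
Replace each nonterminal's rules with the union of the non-unit rules of every nonterminal it unit-derives.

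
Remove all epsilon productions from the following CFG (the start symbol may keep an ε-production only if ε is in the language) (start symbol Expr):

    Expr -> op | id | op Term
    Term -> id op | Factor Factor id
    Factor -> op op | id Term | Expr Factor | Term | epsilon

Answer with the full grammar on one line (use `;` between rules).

Expr -> op | id | op Term; Term -> id op | Factor Factor id | Factor id | id; Factor -> op op | id Term | Expr Factor | Expr | Term

Nullable nonterminals: {Factor}.
ε ∉ L(G), so no ε-production is kept.
Add the nullable-subset variants: Term → Factor Factor id gives Factor Factor id | Factor id | id. Factor → Expr Factor gives Expr Factor | Expr.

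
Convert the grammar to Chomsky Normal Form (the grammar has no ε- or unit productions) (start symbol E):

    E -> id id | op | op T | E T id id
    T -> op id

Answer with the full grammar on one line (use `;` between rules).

Introduce a nonterminal for each terminal appearing in a rule of length ≥ 2: X1 → id, X2 → op.
Binarize each right-hand side of length ≥ 3 by chaining fresh nonterminals (Y1, Y2, …): affected rules were E → E T X1 X1.

E -> X1 X1 | op | X2 T | E Y1; T -> X2 X1; X1 -> id; X2 -> op; Y1 -> T Y2; Y2 -> X1 X1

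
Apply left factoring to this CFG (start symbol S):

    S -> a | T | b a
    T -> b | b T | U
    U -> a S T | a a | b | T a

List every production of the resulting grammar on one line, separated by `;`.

S -> a | T | b a; T -> U | b T'; U -> b | T a | a U'; T' -> ε | T; U' -> S T | a

T has alternatives sharing prefix 'b': factor to T → b T' with T' → ε | T.
U has alternatives sharing prefix 'a': factor to U → a U' with U' → S T | a.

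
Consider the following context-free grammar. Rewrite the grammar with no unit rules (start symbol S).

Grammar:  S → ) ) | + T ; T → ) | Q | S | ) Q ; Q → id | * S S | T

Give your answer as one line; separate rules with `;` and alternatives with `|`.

S → ) ) | + T; T → ) ) | + T | id | * S S | ) | ) Q; Q → ) ) | + T | id | * S S | ) | ) Q

Unit pairs: Q ⇒* {S, T}; T ⇒* {Q, S}.
For every A with A ⇒* B via unit rules, add B's non-unit alternatives to A; then delete every rule of the form X → Y.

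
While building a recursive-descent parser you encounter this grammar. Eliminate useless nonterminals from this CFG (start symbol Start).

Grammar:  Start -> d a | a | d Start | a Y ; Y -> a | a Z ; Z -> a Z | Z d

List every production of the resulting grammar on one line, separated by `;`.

Start -> d a | a | d Start | a Y; Y -> a

Generating nonterminals: {Start, Y}.
Reachable from Start after that: {Start, Y}.
Removed useless symbols: {Z} and every production mentioning them.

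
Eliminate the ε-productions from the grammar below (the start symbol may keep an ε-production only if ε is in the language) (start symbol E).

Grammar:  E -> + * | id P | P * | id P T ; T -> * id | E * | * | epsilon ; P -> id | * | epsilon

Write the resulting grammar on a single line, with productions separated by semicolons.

Nullable nonterminals: {P, T}.
ε ∉ L(G), so no ε-production is kept.
Expand every rule over subsets of its nullable positions: E → id P gives id P | id. E → P * gives P * | *. E → id P T gives id P T | id T.

E -> + * | id P | id | P * | * | id P T | id T; T -> * id | E * | *; P -> id | *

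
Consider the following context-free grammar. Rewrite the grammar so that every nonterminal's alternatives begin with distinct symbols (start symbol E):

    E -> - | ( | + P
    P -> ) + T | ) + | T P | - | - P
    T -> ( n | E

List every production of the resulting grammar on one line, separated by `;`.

P has alternatives sharing prefix ') +': factor to P → ) + P' with P' → T | ε.
P has alternatives sharing prefix '-': factor to P → - P'' with P'' → ε | P.

E -> - | ( | + P; P -> T P | ) + P' | - P''; T -> ( n | E; P' -> T | ε; P'' -> ε | P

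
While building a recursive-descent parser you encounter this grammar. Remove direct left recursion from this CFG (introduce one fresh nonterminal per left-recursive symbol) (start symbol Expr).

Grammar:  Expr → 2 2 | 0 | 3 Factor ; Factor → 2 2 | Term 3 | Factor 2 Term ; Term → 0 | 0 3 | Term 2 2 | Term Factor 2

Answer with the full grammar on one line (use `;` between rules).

Expr → 2 2 | 0 | 3 Factor; Factor → 2 2 Factor1 | Term 3 Factor1; Term → 0 Term1 | 0 3 Term1; Factor1 → 2 Term Factor1 | ε; Term1 → 2 2 Term1 | Factor 2 Term1 | ε

Factor, Term are directly left-recursive.
For Factor: α = {2 Term}, β = {2 2, Term 3}. Rewrite as Factor → β Factor1 and Factor1 → α Factor1 | ε.
For Term: α = {2 2, Factor 2}, β = {0, 0 3}. Rewrite as Term → β Term1 and Term1 → α Term1 | ε.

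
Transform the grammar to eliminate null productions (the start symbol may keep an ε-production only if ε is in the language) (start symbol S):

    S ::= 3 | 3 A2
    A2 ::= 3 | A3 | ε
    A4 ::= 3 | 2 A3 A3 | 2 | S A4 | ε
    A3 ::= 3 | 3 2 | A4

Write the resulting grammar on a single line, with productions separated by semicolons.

Nullable nonterminals: {A2, A3, A4}.
ε ∉ L(G), so no ε-production is kept.
Add the nullable-subset variants: A4 → 2 A3 A3 gives 2 A3 A3 | 2 A3 | 2. A4 → S A4 gives S A4 | S.

S ::= 3 | 3 A2; A2 ::= 3 | A3; A4 ::= 3 | 2 A3 A3 | 2 A3 | 2 | S A4 | S; A3 ::= 3 | 3 2 | A4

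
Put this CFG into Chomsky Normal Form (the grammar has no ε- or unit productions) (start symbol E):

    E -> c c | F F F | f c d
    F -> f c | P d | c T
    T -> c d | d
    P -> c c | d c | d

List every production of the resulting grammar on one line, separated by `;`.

Introduce a nonterminal for each terminal appearing in a rule of length ≥ 2: X1 → c, X2 → f, X3 → d.
Binarize each right-hand side of length ≥ 3 by chaining fresh nonterminals (Y1, Y2, …): affected rules were E → F F F; E → X2 X1 X3.

E -> X1 X1 | F Y1 | X2 Y2; F -> X2 X1 | P X3 | X1 T; T -> X1 X3 | d; P -> X1 X1 | X3 X1 | d; X1 -> c; X2 -> f; X3 -> d; Y1 -> F F; Y2 -> X1 X3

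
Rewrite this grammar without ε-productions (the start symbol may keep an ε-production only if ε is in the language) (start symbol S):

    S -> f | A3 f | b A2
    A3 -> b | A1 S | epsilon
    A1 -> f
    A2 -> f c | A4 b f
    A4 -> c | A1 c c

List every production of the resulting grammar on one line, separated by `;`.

The nullable symbols are {A3}.
ε ∉ L(G), so no ε-production is kept.

S -> f | A3 f | b A2; A3 -> b | A1 S; A1 -> f; A2 -> f c | A4 b f; A4 -> c | A1 c c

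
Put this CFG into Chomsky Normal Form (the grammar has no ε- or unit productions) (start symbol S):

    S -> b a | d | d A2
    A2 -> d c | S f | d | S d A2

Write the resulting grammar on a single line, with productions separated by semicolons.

Introduce a nonterminal for each terminal appearing in a rule of length ≥ 2: X1 → b, X2 → a, X3 → d, X4 → c, X5 → f.
Binarize each right-hand side of length ≥ 3 by chaining fresh nonterminals (Y1, Y2, …): affected rules were A2 → S X3 A2.

S -> X1 X2 | d | X3 A2; A2 -> X3 X4 | S X5 | d | S Y1; X1 -> b; X2 -> a; X3 -> d; X4 -> c; X5 -> f; Y1 -> X3 A2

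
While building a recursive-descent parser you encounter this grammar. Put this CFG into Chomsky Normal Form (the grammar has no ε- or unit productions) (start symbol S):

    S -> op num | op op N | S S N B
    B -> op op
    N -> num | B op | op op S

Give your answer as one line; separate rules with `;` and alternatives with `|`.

Introduce a nonterminal for each terminal appearing in a rule of length ≥ 2: X1 → op, X2 → num.
Binarize each right-hand side of length ≥ 3 by chaining fresh nonterminals (Y1, Y2, …): affected rules were S → X1 X1 N; S → S S N B; N → X1 X1 S.

S -> X1 X2 | X1 Y1 | S Y2; B -> X1 X1; N -> num | B X1 | X1 Y4; X1 -> op; X2 -> num; Y1 -> X1 N; Y2 -> S Y3; Y3 -> N B; Y4 -> X1 S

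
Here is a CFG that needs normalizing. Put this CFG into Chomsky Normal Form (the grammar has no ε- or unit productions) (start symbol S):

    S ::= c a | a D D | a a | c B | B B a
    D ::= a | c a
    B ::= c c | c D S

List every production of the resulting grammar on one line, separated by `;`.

S ::= X1 X2 | X2 Y1 | X2 X2 | X1 B | B Y2; D ::= a | X1 X2; B ::= X1 X1 | X1 Y3; X1 ::= c; X2 ::= a; Y1 ::= D D; Y2 ::= B X2; Y3 ::= D S

Introduce a nonterminal for each terminal appearing in a rule of length ≥ 2: X1 → c, X2 → a.
Binarize each right-hand side of length ≥ 3 by chaining fresh nonterminals (Y1, Y2, …): affected rules were S → X2 D D; S → B B X2; B → X1 D S.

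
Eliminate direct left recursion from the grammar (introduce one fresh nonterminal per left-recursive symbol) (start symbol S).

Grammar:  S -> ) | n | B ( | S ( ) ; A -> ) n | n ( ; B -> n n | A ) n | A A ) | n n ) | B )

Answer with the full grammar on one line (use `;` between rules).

S -> ) S' | n S' | B ( S'; A -> ) n | n (; B -> n n B' | A ) n B' | A A ) B' | n n ) B'; S' -> ( ) S' | ε; B' -> ) B' | ε

Left recursion appears on S, B.
For S: α = {( )}, β = {), n, B (}. Rewrite as S → β S' and S' → α S' | ε.
For B: α = {)}, β = {n n, A ) n, A A ), n n )}. Rewrite as B → β B' and B' → α B' | ε.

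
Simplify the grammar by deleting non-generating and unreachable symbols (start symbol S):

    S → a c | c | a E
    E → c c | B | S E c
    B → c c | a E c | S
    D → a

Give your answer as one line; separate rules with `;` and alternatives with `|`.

Generating nonterminals: {B, D, E, S}.
Reachable from S after that: {B, E, S}.
Removed useless symbols: {D} and every production mentioning them.

S → a c | c | a E; E → c c | B | S E c; B → c c | a E c | S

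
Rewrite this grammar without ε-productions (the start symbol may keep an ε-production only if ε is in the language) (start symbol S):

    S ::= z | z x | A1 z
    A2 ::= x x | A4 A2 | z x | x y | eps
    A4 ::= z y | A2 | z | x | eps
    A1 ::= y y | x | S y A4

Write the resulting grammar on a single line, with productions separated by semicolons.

Nullable nonterminals: {A2, A4}.
ε ∉ L(G), so no ε-production is kept.
Add the nullable-subset variants: A2 → A4 A2 gives A4 A2 | A4. A1 → S y A4 gives S y A4 | S y.

S ::= z | z x | A1 z; A2 ::= x x | A4 A2 | A4 | z x | x y; A4 ::= z y | A2 | z | x; A1 ::= y y | x | S y A4 | S y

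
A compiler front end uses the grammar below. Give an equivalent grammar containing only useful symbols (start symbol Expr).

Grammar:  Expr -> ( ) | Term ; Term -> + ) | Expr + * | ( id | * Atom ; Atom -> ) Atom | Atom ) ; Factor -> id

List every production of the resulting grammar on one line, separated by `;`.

Expr -> ( ) | Term; Term -> + ) | Expr + * | ( id

Generating nonterminals: {Expr, Factor, Term}.
Reachable from Expr after that: {Expr, Term}.
Removed useless symbols: {Atom, Factor} and every production mentioning them.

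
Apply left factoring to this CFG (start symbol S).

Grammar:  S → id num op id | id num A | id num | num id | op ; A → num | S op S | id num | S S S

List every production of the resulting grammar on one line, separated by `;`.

S → num id | op | id num S'; A → num | id num | S A'; S' → op id | A | ε; A' → op S | S S

S has alternatives sharing prefix 'id num': factor to S → id num S' with S' → op id | A | ε.
A has alternatives sharing prefix 'S': factor to A → S A' with A' → op S | S S.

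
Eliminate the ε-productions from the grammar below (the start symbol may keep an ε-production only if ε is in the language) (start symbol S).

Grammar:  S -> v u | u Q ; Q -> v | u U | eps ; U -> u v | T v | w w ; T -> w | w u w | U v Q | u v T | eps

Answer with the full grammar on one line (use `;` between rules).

S -> v u | u Q | u; Q -> v | u U; U -> u v | T v | v | w w; T -> w | w u w | U v Q | U v | u v T | u v

The nullable symbols are {Q, T}.
ε ∉ L(G), so no ε-production is kept.
Add the nullable-subset variants: S → u Q gives u Q | u. U → T v gives T v | v. T → U v Q gives U v Q | U v. T → u v T gives u v T | u v.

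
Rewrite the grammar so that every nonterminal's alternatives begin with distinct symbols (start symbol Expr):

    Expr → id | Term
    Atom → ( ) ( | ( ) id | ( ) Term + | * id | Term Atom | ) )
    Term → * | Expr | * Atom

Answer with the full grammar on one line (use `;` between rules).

Atom has alternatives sharing prefix '( )': factor to Atom → ( ) Atom1 with Atom1 → ( | id | Term +.
Term has alternatives sharing prefix '*': factor to Term → * Term1 with Term1 → ε | Atom.

Expr → id | Term; Atom → * id | Term Atom | ) ) | ( ) Atom1; Term → Expr | * Term1; Atom1 → ( | id | Term +; Term1 → ε | Atom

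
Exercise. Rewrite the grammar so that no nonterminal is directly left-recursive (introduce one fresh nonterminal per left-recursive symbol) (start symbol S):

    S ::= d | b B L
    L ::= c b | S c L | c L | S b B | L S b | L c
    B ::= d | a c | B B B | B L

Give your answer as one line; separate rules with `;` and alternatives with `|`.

S ::= d | b B L; L ::= c b L' | S c L L' | c L L' | S b B L'; B ::= d B' | a c B'; L' ::= S b L' | c L' | eps; B' ::= B B B' | L B' | eps

Left recursion appears on L, B.
For L: α = {S b, c}, β = {c b, S c L, c L, S b B}. Rewrite as L → β L' and L' → α L' | ε.
For B: α = {B B, L}, β = {d, a c}. Rewrite as B → β B' and B' → α B' | ε.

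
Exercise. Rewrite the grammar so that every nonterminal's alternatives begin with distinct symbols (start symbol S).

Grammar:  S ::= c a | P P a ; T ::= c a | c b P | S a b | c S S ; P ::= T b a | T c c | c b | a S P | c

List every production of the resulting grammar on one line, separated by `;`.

T has alternatives sharing prefix 'c': factor to T → c T' with T' → a | b P | S S.
P has alternatives sharing prefix 'T': factor to P → T P' with P' → b a | c c.
P has alternatives sharing prefix 'c': factor to P → c P'' with P'' → b | ε.

S ::= c a | P P a; T ::= S a b | c T'; P ::= a S P | T P' | c P''; T' ::= a | b P | S S; P' ::= b a | c c; P'' ::= b | ε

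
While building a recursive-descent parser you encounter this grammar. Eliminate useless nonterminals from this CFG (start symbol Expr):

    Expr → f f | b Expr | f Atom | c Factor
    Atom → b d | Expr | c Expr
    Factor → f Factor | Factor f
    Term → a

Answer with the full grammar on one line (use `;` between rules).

Expr → f f | b Expr | f Atom; Atom → b d | Expr | c Expr

Generating nonterminals: {Atom, Expr, Term}.
Reachable from Expr after that: {Atom, Expr}.
Removed useless symbols: {Factor, Term} and every production mentioning them.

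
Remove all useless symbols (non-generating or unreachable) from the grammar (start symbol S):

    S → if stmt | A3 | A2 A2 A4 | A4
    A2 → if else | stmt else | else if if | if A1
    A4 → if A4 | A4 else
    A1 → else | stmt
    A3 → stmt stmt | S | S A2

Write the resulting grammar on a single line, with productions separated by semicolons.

S → if stmt | A3; A2 → if else | stmt else | else if if | if A1; A1 → else | stmt; A3 → stmt stmt | S | S A2

Generating nonterminals: {A1, A2, A3, S}.
Reachable from S after that: {A1, A2, A3, S}.
Removed useless symbols: {A4} and every production mentioning them.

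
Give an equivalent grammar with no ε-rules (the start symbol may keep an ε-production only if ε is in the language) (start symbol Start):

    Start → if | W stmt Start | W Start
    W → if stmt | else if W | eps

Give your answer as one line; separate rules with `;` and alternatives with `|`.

Nullable set = {W}.
ε ∉ L(G), so no ε-production is kept.
Expand every rule over subsets of its nullable positions: Start → W stmt Start gives W stmt Start | stmt Start. W → else if W gives else if W | else if.

Start → if | W stmt Start | stmt Start | W Start; W → if stmt | else if W | else if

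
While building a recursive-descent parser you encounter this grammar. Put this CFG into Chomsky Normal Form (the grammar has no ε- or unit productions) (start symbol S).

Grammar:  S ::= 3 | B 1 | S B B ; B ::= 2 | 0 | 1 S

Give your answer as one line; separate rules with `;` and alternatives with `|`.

S ::= 3 | B X1 | S Y1; B ::= 2 | 0 | X1 S; X1 ::= 1; Y1 ::= B B

Introduce a nonterminal for each terminal appearing in a rule of length ≥ 2: X1 → 1.
Binarize each right-hand side of length ≥ 3 by chaining fresh nonterminals (Y1, Y2, …): affected rules were S → S B B.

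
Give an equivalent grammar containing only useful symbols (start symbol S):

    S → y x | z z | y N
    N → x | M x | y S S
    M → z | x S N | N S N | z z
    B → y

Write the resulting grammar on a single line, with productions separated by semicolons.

S → y x | z z | y N; N → x | M x | y S S; M → z | x S N | N S N | z z

Generating nonterminals: {B, M, N, S}.
Reachable from S after that: {M, N, S}.
Removed useless symbols: {B} and every production mentioning them.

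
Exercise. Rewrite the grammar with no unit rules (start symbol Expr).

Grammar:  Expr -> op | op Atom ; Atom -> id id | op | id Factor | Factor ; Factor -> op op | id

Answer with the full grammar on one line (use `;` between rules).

Expr -> op | op Atom; Atom -> id id | op | id Factor | op op | id; Factor -> op op | id

Unit pairs: Atom ⇒* {Factor}.
For every A with A ⇒* B via unit rules, add B's non-unit alternatives to A; then delete every rule of the form X → Y.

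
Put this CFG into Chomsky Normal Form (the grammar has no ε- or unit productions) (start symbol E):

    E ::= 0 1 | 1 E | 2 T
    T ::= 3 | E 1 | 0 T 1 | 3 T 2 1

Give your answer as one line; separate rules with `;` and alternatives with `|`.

E ::= X1 X2 | X2 E | X3 T; T ::= 3 | E X2 | X1 Y1 | X4 Y2; X1 ::= 0; X2 ::= 1; X3 ::= 2; X4 ::= 3; Y1 ::= T X2; Y2 ::= T Y3; Y3 ::= X3 X2

Introduce a nonterminal for each terminal appearing in a rule of length ≥ 2: X1 → 0, X2 → 1, X3 → 2, X4 → 3.
Binarize each right-hand side of length ≥ 3 by chaining fresh nonterminals (Y1, Y2, …): affected rules were T → X1 T X2; T → X4 T X3 X2.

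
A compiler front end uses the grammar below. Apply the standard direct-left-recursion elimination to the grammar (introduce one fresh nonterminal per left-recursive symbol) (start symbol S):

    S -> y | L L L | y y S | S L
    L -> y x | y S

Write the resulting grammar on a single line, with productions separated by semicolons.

Directly left-recursive nonterminal: S.
For S: α = {L}, β = {y, L L L, y y S}. Rewrite as S → β S' and S' → α S' | ε.

S -> y S' | L L L S' | y y S S'; L -> y x | y S; S' -> L S' | ε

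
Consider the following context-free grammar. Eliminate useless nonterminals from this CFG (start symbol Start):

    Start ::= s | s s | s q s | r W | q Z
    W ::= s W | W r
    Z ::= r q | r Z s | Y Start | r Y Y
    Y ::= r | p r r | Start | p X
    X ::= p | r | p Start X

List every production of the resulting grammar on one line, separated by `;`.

Generating nonterminals: {Start, X, Y, Z}.
Reachable from Start after that: {Start, X, Y, Z}.
Removed useless symbols: {W} and every production mentioning them.

Start ::= s | s s | s q s | q Z; Z ::= r q | r Z s | Y Start | r Y Y; Y ::= r | p r r | Start | p X; X ::= p | r | p Start X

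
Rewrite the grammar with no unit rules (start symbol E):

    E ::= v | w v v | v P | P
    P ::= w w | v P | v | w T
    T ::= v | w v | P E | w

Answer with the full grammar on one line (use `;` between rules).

E ::= v | w v v | v P | w w | w T; P ::= w w | v P | v | w T; T ::= v | w v | P E | w

Unit pairs: E ⇒* {P}.
For every A with A ⇒* B via unit rules, add B's non-unit alternatives to A; then delete every rule of the form X → Y.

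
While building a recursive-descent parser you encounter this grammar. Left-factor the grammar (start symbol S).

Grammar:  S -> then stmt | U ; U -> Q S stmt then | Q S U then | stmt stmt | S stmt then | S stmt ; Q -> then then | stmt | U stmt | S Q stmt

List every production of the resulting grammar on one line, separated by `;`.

S -> then stmt | U; U -> stmt stmt | Q S U' | S stmt U''; Q -> then then | stmt | U stmt | S Q stmt; U' -> stmt then | U then; U'' -> then | eps

U has alternatives sharing prefix 'Q S': factor to U → Q S U' with U' → stmt then | U then.
U has alternatives sharing prefix 'S stmt': factor to U → S stmt U'' with U'' → then | ε.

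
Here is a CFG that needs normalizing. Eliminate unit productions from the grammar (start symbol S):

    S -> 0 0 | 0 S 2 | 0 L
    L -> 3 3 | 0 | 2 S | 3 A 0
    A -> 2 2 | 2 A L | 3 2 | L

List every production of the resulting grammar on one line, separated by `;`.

Unit pairs: A ⇒* {L}.
For every A with A ⇒* B via unit rules, add B's non-unit alternatives to A; then delete every rule of the form X → Y.

S -> 0 0 | 0 S 2 | 0 L; L -> 3 3 | 0 | 2 S | 3 A 0; A -> 3 3 | 0 | 2 S | 3 A 0 | 2 2 | 2 A L | 3 2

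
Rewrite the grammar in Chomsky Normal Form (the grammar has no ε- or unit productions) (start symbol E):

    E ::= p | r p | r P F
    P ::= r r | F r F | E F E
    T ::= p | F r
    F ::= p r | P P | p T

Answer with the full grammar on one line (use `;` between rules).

E ::= p | X1 X2 | X1 Y1; P ::= X1 X1 | F Y2 | E Y3; T ::= p | F X1; F ::= X2 X1 | P P | X2 T; X1 ::= r; X2 ::= p; Y1 ::= P F; Y2 ::= X1 F; Y3 ::= F E

Introduce a nonterminal for each terminal appearing in a rule of length ≥ 2: X1 → r, X2 → p.
Binarize each right-hand side of length ≥ 3 by chaining fresh nonterminals (Y1, Y2, …): affected rules were E → X1 P F; P → F X1 F; P → E F E.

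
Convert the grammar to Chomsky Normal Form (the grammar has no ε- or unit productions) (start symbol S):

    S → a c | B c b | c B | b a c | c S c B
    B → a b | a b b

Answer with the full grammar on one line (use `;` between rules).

Introduce a nonterminal for each terminal appearing in a rule of length ≥ 2: X1 → a, X2 → c, X3 → b.
Binarize each right-hand side of length ≥ 3 by chaining fresh nonterminals (Y1, Y2, …): affected rules were S → B X2 X3; S → X3 X1 X2; S → X2 S X2 B; B → X1 X3 X3.

S → X1 X2 | B Y1 | X2 B | X3 Y2 | X2 Y3; B → X1 X3 | X1 Y5; X1 → a; X2 → c; X3 → b; Y1 → X2 X3; Y2 → X1 X2; Y3 → S Y4; Y4 → X2 B; Y5 → X3 X3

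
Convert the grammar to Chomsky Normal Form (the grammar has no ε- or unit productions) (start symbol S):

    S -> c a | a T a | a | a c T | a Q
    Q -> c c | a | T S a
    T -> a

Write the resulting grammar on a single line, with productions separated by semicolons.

S -> X1 X2 | X2 Y1 | a | X2 Y2 | X2 Q; Q -> X1 X1 | a | T Y3; T -> a; X1 -> c; X2 -> a; Y1 -> T X2; Y2 -> X1 T; Y3 -> S X2

Introduce a nonterminal for each terminal appearing in a rule of length ≥ 2: X1 → c, X2 → a.
Binarize each right-hand side of length ≥ 3 by chaining fresh nonterminals (Y1, Y2, …): affected rules were S → X2 T X2; S → X2 X1 T; Q → T S X2.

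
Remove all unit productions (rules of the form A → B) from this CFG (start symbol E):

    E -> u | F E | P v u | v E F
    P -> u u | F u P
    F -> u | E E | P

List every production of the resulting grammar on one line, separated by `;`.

E -> u | F E | P v u | v E F; P -> u u | F u P; F -> u | E E | u u | F u P

Unit pairs: F ⇒* {P}.
For each unit pair (A, B), copy every non-unit production of B to A, then drop all unit productions.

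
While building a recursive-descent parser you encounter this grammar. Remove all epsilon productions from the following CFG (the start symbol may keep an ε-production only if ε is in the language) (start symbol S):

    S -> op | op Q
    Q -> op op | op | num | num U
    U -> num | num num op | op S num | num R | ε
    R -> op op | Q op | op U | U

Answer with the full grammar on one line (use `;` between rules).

S -> op | op Q; Q -> op op | op | num | num U; U -> num | num num op | op S num | num R; R -> op op | Q op | op U | op | U

Nullable nonterminals: {R, U}.
ε ∉ L(G), so no ε-production is kept.
For each production, add variants omitting each subset of nullable occurrences: R → op U gives op U | op.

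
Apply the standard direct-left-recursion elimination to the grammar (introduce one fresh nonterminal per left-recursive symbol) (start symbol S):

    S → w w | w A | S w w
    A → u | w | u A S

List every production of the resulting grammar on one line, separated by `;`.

S → w w S' | w A S'; A → u | w | u A S; S' → w w S' | ε

Directly left-recursive nonterminal: S.
For S: α = {w w}, β = {w w, w A}. Rewrite as S → β S' and S' → α S' | ε.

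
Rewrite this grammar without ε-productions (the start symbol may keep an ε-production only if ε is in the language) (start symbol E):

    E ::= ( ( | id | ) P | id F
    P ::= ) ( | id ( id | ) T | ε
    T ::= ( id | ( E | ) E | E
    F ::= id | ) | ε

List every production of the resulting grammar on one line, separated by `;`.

Nullable set = {F, P}.
ε ∉ L(G), so no ε-production is kept.
Expand every rule over subsets of its nullable positions: E → ) P gives ) P | ).

E ::= ( ( | id | ) P | ) | id F; P ::= ) ( | id ( id | ) T; T ::= ( id | ( E | ) E | E; F ::= id | )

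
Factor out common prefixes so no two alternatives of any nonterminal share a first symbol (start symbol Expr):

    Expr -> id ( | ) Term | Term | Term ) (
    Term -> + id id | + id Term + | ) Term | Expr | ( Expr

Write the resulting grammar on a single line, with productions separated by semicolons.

Expr has alternatives sharing prefix 'Term': factor to Expr → Term Expr1 with Expr1 → ε | ) (.
Term has alternatives sharing prefix '+ id': factor to Term → + id Term1 with Term1 → id | Term +.

Expr -> id ( | ) Term | Term Expr1; Term -> ) Term | Expr | ( Expr | + id Term1; Expr1 -> ε | ) (; Term1 -> id | Term +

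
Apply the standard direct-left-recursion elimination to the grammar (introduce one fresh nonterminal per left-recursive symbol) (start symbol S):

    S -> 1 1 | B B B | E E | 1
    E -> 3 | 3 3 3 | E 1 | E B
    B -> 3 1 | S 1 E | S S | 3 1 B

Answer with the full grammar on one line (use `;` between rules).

S -> 1 1 | B B B | E E | 1; E -> 3 E' | 3 3 3 E'; B -> 3 1 | S 1 E | S S | 3 1 B; E' -> 1 E' | B E' | eps

E is directly left-recursive.
For E: α = {1, B}, β = {3, 3 3 3}. Rewrite as E → β E' and E' → α E' | ε.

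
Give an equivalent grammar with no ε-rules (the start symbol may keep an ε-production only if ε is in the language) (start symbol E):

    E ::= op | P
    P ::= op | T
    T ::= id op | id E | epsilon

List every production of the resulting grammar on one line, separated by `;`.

Nullable nonterminals: {E, P, T}.
ε ∈ L(G) since E is nullable, so keep E → ε.
For each production, add variants omitting each subset of nullable occurrences: T → id E gives id E | id.

E ::= op | P | epsilon; P ::= op | T; T ::= id op | id E | id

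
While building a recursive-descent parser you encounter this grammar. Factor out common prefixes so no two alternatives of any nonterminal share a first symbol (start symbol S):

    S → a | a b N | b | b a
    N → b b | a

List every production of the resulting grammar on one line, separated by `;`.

S → a S' | b S''; N → b b | a; S' → ε | b N; S'' → ε | a

S has alternatives sharing prefix 'a': factor to S → a S' with S' → ε | b N.
S has alternatives sharing prefix 'b': factor to S → b S'' with S'' → ε | a.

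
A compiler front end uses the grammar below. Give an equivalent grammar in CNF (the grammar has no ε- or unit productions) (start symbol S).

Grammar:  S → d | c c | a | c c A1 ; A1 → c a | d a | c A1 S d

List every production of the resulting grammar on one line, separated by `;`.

S → d | X1 X1 | a | X1 Y1; A1 → X1 X2 | X3 X2 | X1 Y2; X1 → c; X2 → a; X3 → d; Y1 → X1 A1; Y2 → A1 Y3; Y3 → S X3

Introduce a nonterminal for each terminal appearing in a rule of length ≥ 2: X1 → c, X2 → a, X3 → d.
Binarize each right-hand side of length ≥ 3 by chaining fresh nonterminals (Y1, Y2, …): affected rules were S → X1 X1 A1; A1 → X1 A1 S X3.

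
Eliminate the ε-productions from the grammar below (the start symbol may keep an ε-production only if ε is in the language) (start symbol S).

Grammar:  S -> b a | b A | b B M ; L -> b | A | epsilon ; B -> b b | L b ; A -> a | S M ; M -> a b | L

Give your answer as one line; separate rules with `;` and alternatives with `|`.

Nullable set = {L, M}.
ε ∉ L(G), so no ε-production is kept.
Add the nullable-subset variants: S → b B M gives b B M | b B. B → L b gives L b | b. A → S M gives S M | S.

S -> b a | b A | b B M | b B; L -> b | A; B -> b b | L b | b; A -> a | S M | S; M -> a b | L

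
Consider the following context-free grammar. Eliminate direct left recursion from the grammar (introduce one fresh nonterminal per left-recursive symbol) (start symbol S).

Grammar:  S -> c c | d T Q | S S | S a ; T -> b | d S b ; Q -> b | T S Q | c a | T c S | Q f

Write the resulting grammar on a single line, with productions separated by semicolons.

S -> c c S' | d T Q S'; T -> b | d S b; Q -> b Q' | T S Q Q' | c a Q' | T c S Q'; S' -> S S' | a S' | eps; Q' -> f Q' | eps

S, Q are directly left-recursive.
For S: α = {S, a}, β = {c c, d T Q}. Rewrite as S → β S' and S' → α S' | ε.
For Q: α = {f}, β = {b, T S Q, c a, T c S}. Rewrite as Q → β Q' and Q' → α Q' | ε.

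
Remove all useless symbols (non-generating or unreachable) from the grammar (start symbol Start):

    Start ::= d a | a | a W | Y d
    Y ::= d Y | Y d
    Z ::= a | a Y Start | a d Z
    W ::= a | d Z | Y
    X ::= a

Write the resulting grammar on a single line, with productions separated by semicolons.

Start ::= d a | a | a W; Z ::= a | a d Z; W ::= a | d Z

Generating nonterminals: {Start, W, X, Z}.
Reachable from Start after that: {Start, W, Z}.
Removed useless symbols: {X, Y} and every production mentioning them.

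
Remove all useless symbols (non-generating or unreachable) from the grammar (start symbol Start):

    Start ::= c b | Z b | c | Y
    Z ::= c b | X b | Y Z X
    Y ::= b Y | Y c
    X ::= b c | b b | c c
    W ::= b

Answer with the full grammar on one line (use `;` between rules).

Start ::= c b | Z b | c; Z ::= c b | X b; X ::= b c | b b | c c

Generating nonterminals: {Start, W, X, Z}.
Reachable from Start after that: {Start, X, Z}.
Removed useless symbols: {W, Y} and every production mentioning them.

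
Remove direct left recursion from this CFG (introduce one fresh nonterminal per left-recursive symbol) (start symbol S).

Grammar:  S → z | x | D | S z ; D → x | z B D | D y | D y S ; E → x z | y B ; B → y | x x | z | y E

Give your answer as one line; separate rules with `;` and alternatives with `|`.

Directly left-recursive nonterminals: S, D.
For S: α = {z}, β = {z, x, D}. Rewrite as S → β S' and S' → α S' | ε.
For D: α = {y, y S}, β = {x, z B D}. Rewrite as D → β D' and D' → α D' | ε.

S → z S' | x S' | D S'; D → x D' | z B D D'; E → x z | y B; B → y | x x | z | y E; S' → z S' | ε; D' → y D' | y S D' | ε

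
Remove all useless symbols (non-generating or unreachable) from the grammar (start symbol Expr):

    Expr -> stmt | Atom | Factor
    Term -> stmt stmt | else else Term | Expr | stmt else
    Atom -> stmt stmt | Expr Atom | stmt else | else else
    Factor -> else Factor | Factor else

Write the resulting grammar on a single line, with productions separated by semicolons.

Generating nonterminals: {Atom, Expr, Term}.
Reachable from Expr after that: {Atom, Expr}.
Removed useless symbols: {Factor, Term} and every production mentioning them.

Expr -> stmt | Atom; Atom -> stmt stmt | Expr Atom | stmt else | else else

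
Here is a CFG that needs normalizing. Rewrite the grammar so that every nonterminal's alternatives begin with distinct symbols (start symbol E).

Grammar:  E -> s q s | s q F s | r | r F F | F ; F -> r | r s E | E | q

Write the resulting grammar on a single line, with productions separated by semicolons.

E -> F | s q E' | r E''; F -> E | q | r F'; E' -> s | F s; E'' -> ε | F F; F' -> ε | s E

E has alternatives sharing prefix 's q': factor to E → s q E' with E' → s | F s.
E has alternatives sharing prefix 'r': factor to E → r E'' with E'' → ε | F F.
F has alternatives sharing prefix 'r': factor to F → r F' with F' → ε | s E.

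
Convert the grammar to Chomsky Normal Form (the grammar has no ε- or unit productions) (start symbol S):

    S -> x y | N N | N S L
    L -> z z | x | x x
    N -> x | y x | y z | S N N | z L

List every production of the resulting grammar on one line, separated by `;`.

Introduce a nonterminal for each terminal appearing in a rule of length ≥ 2: X1 → x, X2 → y, X3 → z.
Binarize each right-hand side of length ≥ 3 by chaining fresh nonterminals (Y1, Y2, …): affected rules were S → N S L; N → S N N.

S -> X1 X2 | N N | N Y1; L -> X3 X3 | x | X1 X1; N -> x | X2 X1 | X2 X3 | S Y2 | X3 L; X1 -> x; X2 -> y; X3 -> z; Y1 -> S L; Y2 -> N N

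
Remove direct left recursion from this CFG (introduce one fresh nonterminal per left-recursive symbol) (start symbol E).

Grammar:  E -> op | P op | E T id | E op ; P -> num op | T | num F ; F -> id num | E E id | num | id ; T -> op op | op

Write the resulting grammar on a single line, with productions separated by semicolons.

Directly left-recursive nonterminal: E.
For E: α = {T id, op}, β = {op, P op}. Rewrite as E → β E' and E' → α E' | ε.

E -> op E' | P op E'; P -> num op | T | num F; F -> id num | E E id | num | id; T -> op op | op; E' -> T id E' | op E' | ε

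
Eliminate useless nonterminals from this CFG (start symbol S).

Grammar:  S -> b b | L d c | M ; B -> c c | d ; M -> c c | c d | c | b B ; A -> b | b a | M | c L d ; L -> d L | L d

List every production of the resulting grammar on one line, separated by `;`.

Generating nonterminals: {A, B, M, S}.
Reachable from S after that: {B, M, S}.
Removed useless symbols: {A, L} and every production mentioning them.

S -> b b | M; B -> c c | d; M -> c c | c d | c | b B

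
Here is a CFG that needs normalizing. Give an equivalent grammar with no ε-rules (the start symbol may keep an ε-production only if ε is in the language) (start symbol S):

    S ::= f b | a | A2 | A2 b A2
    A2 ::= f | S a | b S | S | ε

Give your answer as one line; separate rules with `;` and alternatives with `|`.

Nullable nonterminals: {A2, S}.
ε ∈ L(G) since S is nullable, so keep S → ε.
Expand every rule over subsets of its nullable positions: S → A2 b A2 gives A2 b A2 | A2 b | b A2 | b. A2 → S a gives S a | a. A2 → b S gives b S | b.

S ::= f b | a | A2 | A2 b A2 | A2 b | b A2 | b | ε; A2 ::= f | S a | a | b S | b | S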